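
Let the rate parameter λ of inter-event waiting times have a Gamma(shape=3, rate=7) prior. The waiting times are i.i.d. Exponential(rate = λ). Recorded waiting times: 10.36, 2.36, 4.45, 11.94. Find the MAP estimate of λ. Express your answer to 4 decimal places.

The Exponential(rate=λ) likelihood is ∝ λ^n e^(−λΣtᵢ). Here n = 4 and Σtᵢ = 10.36 + 2.36 + 4.45 + 11.94 = 29.11.
Posterior ∝ λ^2e^(−7λ) · λ^4e^(−29.11λ) = λ^6e^(−36.11λ), i.e. Gamma(7, 36.11).
Mode = (a−1)/b = 6/36.11 ≈ 0.1662.

λ̂_MAP = 0.1662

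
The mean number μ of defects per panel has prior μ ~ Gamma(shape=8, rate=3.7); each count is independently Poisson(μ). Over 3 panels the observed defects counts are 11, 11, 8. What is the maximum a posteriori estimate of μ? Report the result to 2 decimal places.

μ̂_MAP = 5.52

Σxᵢ = 11+11+8 = 30, with n = 3.
Posterior ∝ μ^7e^(−3.7μ) · μ^30e^(−3μ) = μ^37e^(−6.7μ), i.e. Gamma(shape=38, rate=6.7).
The mode of a Gamma(a, b) with a ≥ 1 (shape–rate) is (a−1)/b = 37/6.7 ≈ 5.52.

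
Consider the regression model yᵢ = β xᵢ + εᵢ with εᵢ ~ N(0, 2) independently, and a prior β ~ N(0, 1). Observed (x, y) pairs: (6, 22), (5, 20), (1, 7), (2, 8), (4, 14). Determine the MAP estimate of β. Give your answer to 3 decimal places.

log p(β | y) = −Σ(yᵢ − βxᵢ)²/(2·2) − β²/(2·1) + const.
Setting the derivative to zero: Σxᵢ(yᵢ − βxᵢ)/2 − β/1 = 0, so β = Σxᵢyᵢ / (Σxᵢ² + σ²/τ²).
Σxᵢyᵢ = 6·22 + 5·20 + 1·7 + 2·8 + 4·14 = 311; Σxᵢ² = 82; σ²/τ² = 2.
β̂_MAP = 311 / (82 + 2) = 311/84 ≈ 3.702.

β̂_MAP = 3.702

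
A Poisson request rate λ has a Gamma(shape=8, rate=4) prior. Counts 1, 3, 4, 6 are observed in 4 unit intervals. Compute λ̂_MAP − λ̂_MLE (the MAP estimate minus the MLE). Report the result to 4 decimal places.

MAP − MLE = -0.8750

Σxᵢ = 14. Posterior is Gamma(22, 8); MAP = (22−1)/8 = 21/8 ≈ 2.62500.
MLE = x̄ = 14/4 ≈ 3.50000.
Difference = 21/8 − 14/4 = -7/8 ≈ -0.8750.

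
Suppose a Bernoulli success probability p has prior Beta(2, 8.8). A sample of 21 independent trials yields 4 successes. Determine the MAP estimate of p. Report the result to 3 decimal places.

p̂_MAP = 0.168

Prior: Beta(2, 8.8).
Data: 4 successes in 21 trials. The binomial likelihood contributes p^4(1−p)^17, so the posterior is Beta(2+4, 8.8+17) = Beta(6, 25.8).
For Beta(a, b) with a, b > 1 the mode is (a−1)/(a+b−2) = 5/29.8 ≈ 0.168.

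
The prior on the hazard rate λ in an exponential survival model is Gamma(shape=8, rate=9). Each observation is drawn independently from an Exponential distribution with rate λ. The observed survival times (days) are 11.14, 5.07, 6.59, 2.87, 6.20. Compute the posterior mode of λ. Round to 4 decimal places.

λ̂_MAP = 0.2936

The Exponential(rate=λ) likelihood is ∝ λ^n e^(−λΣtᵢ). Here n = 5 and Σtᵢ = 11.14 + 5.07 + 6.59 + 2.87 + 6.20 = 31.87.
Posterior ∝ λ^7e^(−9λ) · λ^5e^(−31.87λ) = λ^12e^(−40.87λ), i.e. Gamma(13, 40.87).
Mode = (a−1)/b = 12/40.87 ≈ 0.2936.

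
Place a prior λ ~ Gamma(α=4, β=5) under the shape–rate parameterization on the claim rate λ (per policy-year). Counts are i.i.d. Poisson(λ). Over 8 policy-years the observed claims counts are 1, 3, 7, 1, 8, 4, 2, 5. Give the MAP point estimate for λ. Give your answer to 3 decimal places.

Σxᵢ = 1+3+7+1+8+4+2+5 = 31, with n = 8.
Posterior ∝ λ^3e^(−5λ) · λ^31e^(−8λ) = λ^34e^(−13λ), i.e. Gamma(shape=35, rate=13).
The mode of a Gamma(a, b) with a ≥ 1 (shape–rate) is (a−1)/b = 34/13 ≈ 2.615.

λ̂_MAP = 2.615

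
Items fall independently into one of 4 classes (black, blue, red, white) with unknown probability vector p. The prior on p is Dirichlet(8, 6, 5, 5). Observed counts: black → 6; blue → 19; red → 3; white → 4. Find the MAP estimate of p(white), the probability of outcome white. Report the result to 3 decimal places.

MAP estimate of p(white) = 0.154

The posterior is Dirichlet(αᵢ + nᵢ) = Dirichlet(14, 25, 8, 9).
For a Dirichlet(a₁,…,a_K) with all aᵢ > 1, the mode has j-th component (aⱼ − 1)/(Σaᵢ − K).
Here Σaᵢ = 56 and K = 4, so p(white) = (9 − 1)/(56 − 4) = 8/52 ≈ 0.154.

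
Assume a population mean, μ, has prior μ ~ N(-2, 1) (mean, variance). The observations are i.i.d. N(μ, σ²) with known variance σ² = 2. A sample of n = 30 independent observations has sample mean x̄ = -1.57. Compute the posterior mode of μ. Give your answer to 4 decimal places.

n = 30, x̄ = -1.57.
For a Normal prior and Normal likelihood with known variance, the posterior is Normal; its mode equals its mean, the precision-weighted average.
Prior precision 1/σ₀² = 1/1 = 1; data precision n/σ² = 30/2 = 15.
μ̂ = (1·(-2) + 15·(-1.57)) / (1 + 15) = (-25.55)/16 = -1.596875 ≈ -1.5969.

μ̂_MAP = -1.5969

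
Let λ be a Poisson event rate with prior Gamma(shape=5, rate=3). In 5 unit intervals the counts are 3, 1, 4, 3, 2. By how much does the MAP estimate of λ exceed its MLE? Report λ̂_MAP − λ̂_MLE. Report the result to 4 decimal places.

Σxᵢ = 13. Posterior is Gamma(18, 8); MAP = (18−1)/8 = 17/8 ≈ 2.12500.
MLE = x̄ = 13/5 ≈ 2.60000.
Difference = 17/8 − 13/5 = -19/40 ≈ -0.4750.

MAP − MLE = -0.4750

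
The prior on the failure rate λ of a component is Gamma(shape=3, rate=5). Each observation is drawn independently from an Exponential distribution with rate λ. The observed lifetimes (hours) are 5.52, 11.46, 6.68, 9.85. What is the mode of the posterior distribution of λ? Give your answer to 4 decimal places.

λ̂_MAP = 0.1558

The Exponential(rate=λ) likelihood is ∝ λ^n e^(−λΣtᵢ). Here n = 4 and Σtᵢ = 5.52 + 11.46 + 6.68 + 9.85 = 33.51.
Posterior ∝ λ^2e^(−5λ) · λ^4e^(−33.51λ) = λ^6e^(−38.51λ), i.e. Gamma(7, 38.51).
Mode = (a−1)/b = 6/38.51 ≈ 0.1558.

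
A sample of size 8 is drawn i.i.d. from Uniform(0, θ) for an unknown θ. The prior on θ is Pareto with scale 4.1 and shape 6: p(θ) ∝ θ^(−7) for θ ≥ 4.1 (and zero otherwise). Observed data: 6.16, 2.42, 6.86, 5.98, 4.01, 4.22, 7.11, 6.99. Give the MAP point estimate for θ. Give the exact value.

θ̂_MAP = 7.11

The Uniform(0, θ) likelihood is θ^(−n) for θ ≥ max(xᵢ), zero otherwise. Here max(xᵢ) = 7.11.
Posterior ∝ θ^(−7) · θ^(−8) = θ^(−15) on θ ≥ max(4.1, 7.11) = 7.11.
This density is strictly decreasing in θ, so the posterior mode lies at the lower boundary of the support.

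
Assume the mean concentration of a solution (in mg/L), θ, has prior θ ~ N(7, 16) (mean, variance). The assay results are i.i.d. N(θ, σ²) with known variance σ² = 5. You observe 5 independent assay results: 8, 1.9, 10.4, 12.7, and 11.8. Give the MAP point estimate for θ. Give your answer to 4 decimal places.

n = 5; x̄ = (8 + 1.9 + 10.4 + 12.7 + 11.8)/5 = 44.8/5 = 8.96.
For a Normal prior and Normal likelihood with known variance, the posterior is Normal; its mode equals its mean, the precision-weighted average.
Prior precision 1/σ₀² = 1/16 = 0.0625; data precision n/σ² = 5/5 = 1.
θ̂ = (0.0625·7 + 1·8.96) / (0.0625 + 1) = 9.3975/1.0625 = 3759/425 ≈ 8.8447.

θ̂_MAP = 8.8447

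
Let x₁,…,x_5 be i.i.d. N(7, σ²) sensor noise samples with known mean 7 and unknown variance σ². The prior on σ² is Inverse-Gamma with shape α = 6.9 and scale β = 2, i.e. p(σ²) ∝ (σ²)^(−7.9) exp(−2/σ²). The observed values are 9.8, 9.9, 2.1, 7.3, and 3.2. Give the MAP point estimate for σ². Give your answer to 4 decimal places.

σ̂²_MAP = 2.8264

Sum of squared deviations about the known mean: SS = (9.8−7)² + (9.9−7)² + (2.1−7)² + (7.3−7)² + (3.2−7)² = 54.79.
The Normal likelihood contributes (σ²)^(−n/2) exp(−SS/(2σ²)), so the posterior is Inverse-Gamma(α + n/2, β + SS/2) = Inverse-Gamma(9.4, 29.395).
The mode of Inverse-Gamma(a, b) is b/(a+1) = 29.395/10.4 ≈ 2.8264.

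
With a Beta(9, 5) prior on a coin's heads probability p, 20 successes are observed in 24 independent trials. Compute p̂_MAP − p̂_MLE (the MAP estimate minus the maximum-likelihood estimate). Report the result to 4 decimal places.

MAP − MLE = -0.0556

Posterior is Beta(29, 9); MAP = (29−1)/(38−2) = 28/36 ≈ 0.77778.
MLE ignores the prior: p̂_MLE = k/n = 20/24 ≈ 0.83333.
Difference = 28/36 − 20/24 = -1/18 ≈ -0.0556.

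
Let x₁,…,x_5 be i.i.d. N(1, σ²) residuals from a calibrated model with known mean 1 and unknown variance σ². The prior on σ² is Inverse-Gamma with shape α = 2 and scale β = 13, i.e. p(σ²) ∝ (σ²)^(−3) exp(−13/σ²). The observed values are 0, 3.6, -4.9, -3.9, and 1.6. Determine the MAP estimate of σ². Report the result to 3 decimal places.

Sum of squared deviations about the known mean: SS = (0−1)² + (3.6−1)² + (-4.9−1)² + (-3.9−1)² + (1.6−1)² = 66.94.
The Normal likelihood contributes (σ²)^(−n/2) exp(−SS/(2σ²)), so the posterior is Inverse-Gamma(α + n/2, β + SS/2) = Inverse-Gamma(4.5, 46.47).
The mode of Inverse-Gamma(a, b) is b/(a+1) = 46.47/5.5 ≈ 8.449.

σ̂²_MAP = 8.449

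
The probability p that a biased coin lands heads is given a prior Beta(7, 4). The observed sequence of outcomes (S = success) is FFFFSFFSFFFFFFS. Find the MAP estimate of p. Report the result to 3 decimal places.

p̂_MAP = 0.375

Prior: Beta(7, 4).
Data: 3 successes in 15 trials (from the sequence). The binomial likelihood contributes p^3(1−p)^12, so the posterior is Beta(7+3, 4+12) = Beta(10, 16).
For Beta(a, b) with a, b > 1 the mode is (a−1)/(a+b−2) = 9/24 ≈ 0.375.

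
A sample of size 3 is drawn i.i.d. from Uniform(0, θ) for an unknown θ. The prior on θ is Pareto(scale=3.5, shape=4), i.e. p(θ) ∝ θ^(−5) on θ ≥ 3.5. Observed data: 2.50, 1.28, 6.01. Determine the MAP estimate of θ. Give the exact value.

θ̂_MAP = 6.01

The Uniform(0, θ) likelihood is θ^(−n) for θ ≥ max(xᵢ), zero otherwise. Here max(xᵢ) = 6.01.
Posterior ∝ θ^(−5) · θ^(−3) = θ^(−8) on θ ≥ max(3.5, 6.01) = 6.01.
This density is strictly decreasing in θ, so the posterior mode lies at the lower boundary of the support.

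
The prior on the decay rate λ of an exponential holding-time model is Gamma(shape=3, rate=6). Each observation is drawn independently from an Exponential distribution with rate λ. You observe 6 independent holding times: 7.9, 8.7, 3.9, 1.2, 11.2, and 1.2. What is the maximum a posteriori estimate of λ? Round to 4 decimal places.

The Exponential(rate=λ) likelihood is ∝ λ^n e^(−λΣtᵢ). Here n = 6 and Σtᵢ = 7.9 + 8.7 + 3.9 + 1.2 + 11.2 + 1.2 = 34.1.
Posterior ∝ λ^2e^(−6λ) · λ^6e^(−34.1λ) = λ^8e^(−40.1λ), i.e. Gamma(9, 40.1).
Mode = (a−1)/b = 8/40.1 ≈ 0.1995.

λ̂_MAP = 0.1995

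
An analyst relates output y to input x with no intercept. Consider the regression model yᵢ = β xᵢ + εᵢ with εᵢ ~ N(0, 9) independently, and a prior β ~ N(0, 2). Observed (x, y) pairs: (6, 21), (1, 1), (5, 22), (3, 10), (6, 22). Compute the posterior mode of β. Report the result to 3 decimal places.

log p(β | y) = −Σ(yᵢ − βxᵢ)²/(2·9) − β²/(2·2) + const.
Setting the derivative to zero: Σxᵢ(yᵢ − βxᵢ)/9 − β/2 = 0, so β = Σxᵢyᵢ / (Σxᵢ² + σ²/τ²).
Σxᵢyᵢ = 6·21 + 1·1 + 5·22 + 3·10 + 6·22 = 399; Σxᵢ² = 107; σ²/τ² = 4.5.
β̂_MAP = 399 / (107 + 4.5) = 399/111.5 ≈ 3.578.

β̂_MAP = 3.578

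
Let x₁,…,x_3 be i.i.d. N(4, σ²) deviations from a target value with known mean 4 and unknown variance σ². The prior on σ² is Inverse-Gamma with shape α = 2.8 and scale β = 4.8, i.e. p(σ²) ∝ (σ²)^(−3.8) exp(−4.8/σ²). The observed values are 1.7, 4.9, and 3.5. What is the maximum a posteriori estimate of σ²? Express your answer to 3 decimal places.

σ̂²_MAP = 1.505

Sum of squared deviations about the known mean: SS = (1.7−4)² + (4.9−4)² + (3.5−4)² = 6.35.
The Normal likelihood contributes (σ²)^(−n/2) exp(−SS/(2σ²)), so the posterior is Inverse-Gamma(α + n/2, β + SS/2) = Inverse-Gamma(4.3, 7.975).
The mode of Inverse-Gamma(a, b) is b/(a+1) = 7.975/5.3 ≈ 1.505.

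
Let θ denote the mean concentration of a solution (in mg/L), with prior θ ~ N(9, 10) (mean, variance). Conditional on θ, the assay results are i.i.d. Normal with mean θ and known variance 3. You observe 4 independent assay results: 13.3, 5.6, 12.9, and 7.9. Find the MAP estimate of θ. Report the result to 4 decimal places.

θ̂_MAP = 9.8605

n = 4; x̄ = (13.3 + 5.6 + 12.9 + 7.9)/4 = 39.7/4 = 9.925.
For a Normal prior and Normal likelihood with known variance, the posterior is Normal; its mode equals its mean, the precision-weighted average.
Prior precision 1/σ₀² = 1/10 = 0.1; data precision n/σ² = 4/3.
θ̂ = (0.1·9 + (4/3)·9.925) / (0.1 + 4/3) = (212/15)/(43/30) = 424/43 ≈ 9.8605.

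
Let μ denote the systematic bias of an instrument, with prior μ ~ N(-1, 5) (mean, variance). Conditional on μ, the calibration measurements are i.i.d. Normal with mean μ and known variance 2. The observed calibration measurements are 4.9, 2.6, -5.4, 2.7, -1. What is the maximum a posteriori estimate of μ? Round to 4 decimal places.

n = 5; x̄ = (4.9 + 2.6 + (-5.4) + 2.7 + (-1))/5 = 3.8/5 = 0.76.
For a Normal prior and Normal likelihood with known variance, the posterior is Normal; its mode equals its mean, the precision-weighted average.
Prior precision 1/σ₀² = 1/5 = 0.2; data precision n/σ² = 5/2 = 2.5.
μ̂ = (0.2·(-1) + 2.5·0.76) / (0.2 + 2.5) = 1.7/2.7 = 17/27 ≈ 0.6296.

μ̂_MAP = 0.6296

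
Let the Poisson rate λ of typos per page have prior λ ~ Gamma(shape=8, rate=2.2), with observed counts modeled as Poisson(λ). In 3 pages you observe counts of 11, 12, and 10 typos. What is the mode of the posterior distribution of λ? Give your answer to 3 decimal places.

λ̂_MAP = 7.692

Σxᵢ = 11+12+10 = 33, with n = 3.
Posterior ∝ λ^7e^(−2.2λ) · λ^33e^(−3λ) = λ^40e^(−5.2λ), i.e. Gamma(shape=41, rate=5.2).
The mode of a Gamma(a, b) with a ≥ 1 (shape–rate) is (a−1)/b = 40/5.2 ≈ 7.692.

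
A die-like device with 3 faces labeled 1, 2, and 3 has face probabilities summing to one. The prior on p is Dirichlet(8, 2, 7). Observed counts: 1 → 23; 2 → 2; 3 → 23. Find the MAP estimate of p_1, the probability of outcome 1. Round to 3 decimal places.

The posterior is Dirichlet(αᵢ + nᵢ) = Dirichlet(31, 4, 30).
For a Dirichlet(a₁,…,a_K) with all aᵢ > 1, the mode has j-th component (aⱼ − 1)/(Σaᵢ − K).
Here Σaᵢ = 65 and K = 3, so p_1 = (31 − 1)/(65 − 3) = 30/62 ≈ 0.484.

MAP estimate: 0.484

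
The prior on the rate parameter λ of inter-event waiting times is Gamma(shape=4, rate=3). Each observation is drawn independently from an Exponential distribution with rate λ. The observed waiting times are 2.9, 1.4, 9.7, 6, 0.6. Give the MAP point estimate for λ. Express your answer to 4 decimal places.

λ̂_MAP = 0.3390

The Exponential(rate=λ) likelihood is ∝ λ^n e^(−λΣtᵢ). Here n = 5 and Σtᵢ = 2.9 + 1.4 + 9.7 + 6 + 0.6 = 20.6.
Posterior ∝ λ^3e^(−3λ) · λ^5e^(−20.6λ) = λ^8e^(−23.6λ), i.e. Gamma(9, 23.6).
Mode = (a−1)/b = 8/23.6 ≈ 0.3390.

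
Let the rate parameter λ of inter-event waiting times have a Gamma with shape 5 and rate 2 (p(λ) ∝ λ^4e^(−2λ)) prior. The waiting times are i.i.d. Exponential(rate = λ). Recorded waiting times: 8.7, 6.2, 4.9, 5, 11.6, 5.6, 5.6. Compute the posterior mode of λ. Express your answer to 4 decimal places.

The Exponential(rate=λ) likelihood is ∝ λ^n e^(−λΣtᵢ). Here n = 7 and Σtᵢ = 8.7 + 6.2 + 4.9 + 5 + 11.6 + 5.6 + 5.6 = 47.6.
Posterior ∝ λ^4e^(−2λ) · λ^7e^(−47.6λ) = λ^11e^(−49.6λ), i.e. Gamma(12, 49.6).
Mode = (a−1)/b = 11/49.6 ≈ 0.2218.

λ̂_MAP = 0.2218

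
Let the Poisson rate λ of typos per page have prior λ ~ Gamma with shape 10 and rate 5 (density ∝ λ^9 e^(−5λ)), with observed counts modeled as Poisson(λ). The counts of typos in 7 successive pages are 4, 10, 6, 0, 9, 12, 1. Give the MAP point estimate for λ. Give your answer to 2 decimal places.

λ̂_MAP = 4.25

Σxᵢ = 4+10+6+0+9+12+1 = 42, with n = 7.
Posterior ∝ λ^9e^(−5λ) · λ^42e^(−7λ) = λ^51e^(−12λ), i.e. Gamma(shape=52, rate=12).
The mode of a Gamma(a, b) with a ≥ 1 (shape–rate) is (a−1)/b = 51/12 ≈ 4.25.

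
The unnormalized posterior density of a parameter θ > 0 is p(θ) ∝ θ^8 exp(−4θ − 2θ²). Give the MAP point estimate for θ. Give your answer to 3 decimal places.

ℓ'(θ) = 8/θ − 4 − 4θ. Setting this to zero and multiplying by θ: 4θ² + 4θ − 8 = 0.
θ = (−4 + √(4² + 4·4·8)) / (2·4) = (−4 + √144) / 8 = (−4 + 12)/8 = 1.
ℓ''(θ) = −8/θ² − 4 < 0, confirming a maximum.

θ̂_MAP = 1.000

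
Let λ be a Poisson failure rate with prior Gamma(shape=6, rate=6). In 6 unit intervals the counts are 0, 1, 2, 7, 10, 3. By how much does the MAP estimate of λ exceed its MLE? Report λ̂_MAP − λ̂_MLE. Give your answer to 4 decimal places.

Σxᵢ = 23. Posterior is Gamma(29, 12); MAP = (29−1)/12 = 28/12 ≈ 2.33333.
MLE = x̄ = 23/6 ≈ 3.83333.
Difference = 28/12 − 23/6 = -3/2 ≈ -1.5000.

MAP − MLE = -1.5000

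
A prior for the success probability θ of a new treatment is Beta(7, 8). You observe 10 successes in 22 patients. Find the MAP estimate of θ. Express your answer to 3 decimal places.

Prior: Beta(7, 8).
Data: 10 successes in 22 trials. The binomial likelihood contributes θ^10(1−θ)^12, so the posterior is Beta(7+10, 8+12) = Beta(17, 20).
For Beta(a, b) with a, b > 1 the mode is (a−1)/(a+b−2) = 16/35 ≈ 0.457.

θ̂_MAP = 0.457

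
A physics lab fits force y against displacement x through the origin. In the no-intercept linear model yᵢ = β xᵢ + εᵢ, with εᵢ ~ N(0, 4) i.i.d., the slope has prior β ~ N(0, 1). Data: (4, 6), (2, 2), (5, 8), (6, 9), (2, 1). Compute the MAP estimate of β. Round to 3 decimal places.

β̂_MAP = 1.393

log p(β | y) = −Σ(yᵢ − βxᵢ)²/(2·4) − β²/(2·1) + const.
Setting the derivative to zero: Σxᵢ(yᵢ − βxᵢ)/4 − β/1 = 0, so β = Σxᵢyᵢ / (Σxᵢ² + σ²/τ²).
Σxᵢyᵢ = 4·6 + 2·2 + 5·8 + 6·9 + 2·1 = 124; Σxᵢ² = 85; σ²/τ² = 4.
β̂_MAP = 124 / (85 + 4) = 124/89 ≈ 1.393.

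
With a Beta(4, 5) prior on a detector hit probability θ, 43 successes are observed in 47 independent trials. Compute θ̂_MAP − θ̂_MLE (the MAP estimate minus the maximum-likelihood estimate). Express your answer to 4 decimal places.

MAP − MLE = -0.0630

Posterior is Beta(47, 9); MAP = (47−1)/(56−2) = 46/54 ≈ 0.85185.
MLE ignores the prior: θ̂_MLE = k/n = 43/47 ≈ 0.91489.
Difference = 46/54 − 43/47 = -80/1269 ≈ -0.0630.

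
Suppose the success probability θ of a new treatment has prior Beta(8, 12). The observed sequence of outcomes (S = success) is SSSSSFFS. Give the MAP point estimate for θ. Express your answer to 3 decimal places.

Prior: Beta(8, 12).
Data: 6 successes in 8 trials (from the sequence). The binomial likelihood contributes θ^6(1−θ)^2, so the posterior is Beta(8+6, 12+2) = Beta(14, 14).
For Beta(a, b) with a, b > 1 the mode is (a−1)/(a+b−2) = 13/26 ≈ 0.500.

θ̂_MAP = 0.500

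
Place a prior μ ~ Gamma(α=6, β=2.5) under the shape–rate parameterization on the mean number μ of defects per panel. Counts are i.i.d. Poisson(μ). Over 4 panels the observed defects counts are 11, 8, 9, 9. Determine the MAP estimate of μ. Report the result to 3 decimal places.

Σxᵢ = 11+8+9+9 = 37, with n = 4.
Posterior ∝ μ^5e^(−2.5μ) · μ^37e^(−4μ) = μ^42e^(−6.5μ), i.e. Gamma(shape=43, rate=6.5).
The mode of a Gamma(a, b) with a ≥ 1 (shape–rate) is (a−1)/b = 42/6.5 ≈ 6.462.

μ̂_MAP = 6.462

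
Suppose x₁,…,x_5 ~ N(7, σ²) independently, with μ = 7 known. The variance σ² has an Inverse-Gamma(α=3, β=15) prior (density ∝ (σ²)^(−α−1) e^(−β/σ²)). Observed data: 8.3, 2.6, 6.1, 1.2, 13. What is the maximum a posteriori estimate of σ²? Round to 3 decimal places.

Sum of squared deviations about the known mean: SS = (8.3−7)² + (2.6−7)² + (6.1−7)² + (1.2−7)² + (13−7)² = 91.5.
The Normal likelihood contributes (σ²)^(−n/2) exp(−SS/(2σ²)), so the posterior is Inverse-Gamma(α + n/2, β + SS/2) = Inverse-Gamma(5.5, 60.75).
The mode of Inverse-Gamma(a, b) is b/(a+1) = 60.75/6.5 ≈ 9.346.

σ̂²_MAP = 9.346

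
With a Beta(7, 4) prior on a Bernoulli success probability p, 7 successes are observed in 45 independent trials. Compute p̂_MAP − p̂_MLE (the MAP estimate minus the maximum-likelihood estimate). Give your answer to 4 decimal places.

MAP − MLE = 0.0852

Posterior is Beta(14, 42); MAP = (14−1)/(56−2) = 13/54 ≈ 0.24074.
MLE ignores the prior: p̂_MLE = k/n = 7/45 ≈ 0.15556.
Difference = 13/54 − 7/45 = 23/270 ≈ 0.0852.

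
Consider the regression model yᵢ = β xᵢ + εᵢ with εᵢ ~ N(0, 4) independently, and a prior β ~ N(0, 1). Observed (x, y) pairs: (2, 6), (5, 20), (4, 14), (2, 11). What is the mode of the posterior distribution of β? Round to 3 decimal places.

log p(β | y) = −Σ(yᵢ − βxᵢ)²/(2·4) − β²/(2·1) + const.
Setting the derivative to zero: Σxᵢ(yᵢ − βxᵢ)/4 − β/1 = 0, so β = Σxᵢyᵢ / (Σxᵢ² + σ²/τ²).
Σxᵢyᵢ = 2·6 + 5·20 + 4·14 + 2·11 = 190; Σxᵢ² = 49; σ²/τ² = 4.
β̂_MAP = 190 / (49 + 4) = 190/53 ≈ 3.585.

β̂_MAP = 3.585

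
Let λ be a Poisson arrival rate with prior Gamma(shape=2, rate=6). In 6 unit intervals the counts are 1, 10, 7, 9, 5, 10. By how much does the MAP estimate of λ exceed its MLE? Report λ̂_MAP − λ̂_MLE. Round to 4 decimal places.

MAP − MLE = -3.4167

Σxᵢ = 42. Posterior is Gamma(44, 12); MAP = (44−1)/12 = 43/12 ≈ 3.58333.
MLE = x̄ = 42/6 ≈ 7.00000.
Difference = 43/12 − 42/6 = -41/12 ≈ -3.4167.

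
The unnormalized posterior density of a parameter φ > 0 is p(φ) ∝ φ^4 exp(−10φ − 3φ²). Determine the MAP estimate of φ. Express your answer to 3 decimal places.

φ̂_MAP = 0.333

ℓ'(φ) = 4/φ − 10 − 6φ. Setting this to zero and multiplying by φ: 6φ² + 10φ − 4 = 0.
φ = (−10 + √(10² + 4·6·4)) / (2·6) = (−10 + √196) / 12 = (−10 + 14)/12 = 1/3.
ℓ''(φ) = −4/φ² − 6 < 0, confirming a maximum.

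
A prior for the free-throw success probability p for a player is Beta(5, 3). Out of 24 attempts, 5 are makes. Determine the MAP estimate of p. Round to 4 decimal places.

p̂_MAP = 0.3000

Prior: Beta(5, 3).
Data: 5 successes in 24 trials. The binomial likelihood contributes p^5(1−p)^19, so the posterior is Beta(5+5, 3+19) = Beta(10, 22).
For Beta(a, b) with a, b > 1 the mode is (a−1)/(a+b−2) = 9/30 ≈ 0.3000.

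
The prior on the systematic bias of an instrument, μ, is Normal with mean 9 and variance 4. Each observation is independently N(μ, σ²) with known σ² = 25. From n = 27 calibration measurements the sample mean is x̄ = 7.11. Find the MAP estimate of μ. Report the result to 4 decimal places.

n = 27, x̄ = 7.11.
For a Normal prior and Normal likelihood with known variance, the posterior is Normal; its mode equals its mean, the precision-weighted average.
Prior precision 1/σ₀² = 1/4 = 0.25; data precision n/σ² = 27/25 = 1.08.
μ̂ = (0.25·9 + 1.08·7.11) / (0.25 + 1.08) = 9.9288/1.33 = 3546/475 ≈ 7.4653.

μ̂_MAP = 7.4653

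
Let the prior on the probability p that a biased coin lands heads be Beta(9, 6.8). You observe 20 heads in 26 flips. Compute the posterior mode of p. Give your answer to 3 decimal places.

Prior: Beta(9, 6.8).
Data: 20 successes in 26 trials. The binomial likelihood contributes p^20(1−p)^6, so the posterior is Beta(9+20, 6.8+6) = Beta(29, 12.8).
For Beta(a, b) with a, b > 1 the mode is (a−1)/(a+b−2) = 28/39.8 ≈ 0.704.

p̂_MAP = 0.704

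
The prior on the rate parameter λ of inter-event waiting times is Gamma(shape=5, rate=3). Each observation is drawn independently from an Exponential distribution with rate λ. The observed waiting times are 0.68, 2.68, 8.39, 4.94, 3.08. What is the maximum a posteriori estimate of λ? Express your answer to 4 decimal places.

The Exponential(rate=λ) likelihood is ∝ λ^n e^(−λΣtᵢ). Here n = 5 and Σtᵢ = 0.68 + 2.68 + 8.39 + 4.94 + 3.08 = 19.77.
Posterior ∝ λ^4e^(−3λ) · λ^5e^(−19.77λ) = λ^9e^(−22.77λ), i.e. Gamma(10, 22.77).
Mode = (a−1)/b = 9/22.77 ≈ 0.3953.

λ̂_MAP = 0.3953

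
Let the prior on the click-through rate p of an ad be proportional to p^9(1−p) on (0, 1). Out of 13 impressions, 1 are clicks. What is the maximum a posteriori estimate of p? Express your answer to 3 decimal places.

The prior density ∝ p^9(1−p)^1 is the kernel of Beta(10, 2).
Data: 1 success in 13 trials. The binomial likelihood contributes p(1−p)^12, so the posterior is Beta(10+1, 2+12) = Beta(11, 14).
For Beta(a, b) with a, b > 1 the mode is (a−1)/(a+b−2) = 10/23 ≈ 0.435.

p̂_MAP = 0.435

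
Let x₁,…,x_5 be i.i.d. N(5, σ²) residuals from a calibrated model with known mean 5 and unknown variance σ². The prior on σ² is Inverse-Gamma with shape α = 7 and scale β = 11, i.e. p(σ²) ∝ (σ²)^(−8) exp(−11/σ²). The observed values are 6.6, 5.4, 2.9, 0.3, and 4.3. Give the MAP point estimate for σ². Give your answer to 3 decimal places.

σ̂²_MAP = 2.462

Sum of squared deviations about the known mean: SS = (6.6−5)² + (5.4−5)² + (2.9−5)² + (0.3−5)² + (4.3−5)² = 29.71.
The Normal likelihood contributes (σ²)^(−n/2) exp(−SS/(2σ²)), so the posterior is Inverse-Gamma(α + n/2, β + SS/2) = Inverse-Gamma(9.5, 25.855).
The mode of Inverse-Gamma(a, b) is b/(a+1) = 25.855/10.5 ≈ 2.462.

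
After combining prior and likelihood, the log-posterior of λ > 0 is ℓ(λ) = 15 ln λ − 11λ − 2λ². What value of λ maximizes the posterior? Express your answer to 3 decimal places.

λ̂_MAP = 1.000

ℓ'(λ) = 15/λ − 11 − 4λ. Setting this to zero and multiplying by λ: 4λ² + 11λ − 15 = 0.
λ = (−11 + √(11² + 4·4·15)) / (2·4) = (−11 + √361) / 8 = (−11 + 19)/8 = 1.
ℓ''(λ) = −15/λ² − 4 < 0, confirming a maximum.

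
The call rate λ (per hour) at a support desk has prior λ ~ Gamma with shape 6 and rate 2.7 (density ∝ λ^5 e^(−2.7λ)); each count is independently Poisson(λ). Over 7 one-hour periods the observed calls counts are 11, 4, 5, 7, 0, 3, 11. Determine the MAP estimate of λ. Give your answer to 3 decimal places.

λ̂_MAP = 4.742

Σxᵢ = 11+4+5+7+0+3+11 = 41, with n = 7.
Posterior ∝ λ^5e^(−2.7λ) · λ^41e^(−7λ) = λ^46e^(−9.7λ), i.e. Gamma(shape=47, rate=9.7).
The mode of a Gamma(a, b) with a ≥ 1 (shape–rate) is (a−1)/b = 46/9.7 ≈ 4.742.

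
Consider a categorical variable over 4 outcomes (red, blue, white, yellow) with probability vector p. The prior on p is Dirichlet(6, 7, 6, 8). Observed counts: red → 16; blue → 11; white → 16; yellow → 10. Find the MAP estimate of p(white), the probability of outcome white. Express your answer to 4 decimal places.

MAP estimate of p(white) = 0.2763

The posterior is Dirichlet(αᵢ + nᵢ) = Dirichlet(22, 18, 22, 18).
For a Dirichlet(a₁,…,a_K) with all aᵢ > 1, the mode has j-th component (aⱼ − 1)/(Σaᵢ − K).
Here Σaᵢ = 80 and K = 4, so p(white) = (22 − 1)/(80 − 4) = 21/76 ≈ 0.2763.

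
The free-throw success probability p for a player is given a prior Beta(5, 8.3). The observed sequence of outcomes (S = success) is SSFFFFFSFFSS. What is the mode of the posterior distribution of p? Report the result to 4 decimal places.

Prior: Beta(5, 8.3).
Data: 5 successes in 12 trials (from the sequence). The binomial likelihood contributes p^5(1−p)^7, so the posterior is Beta(5+5, 8.3+7) = Beta(10, 15.3).
For Beta(a, b) with a, b > 1 the mode is (a−1)/(a+b−2) = 9/23.3 ≈ 0.3863.

p̂_MAP = 0.3863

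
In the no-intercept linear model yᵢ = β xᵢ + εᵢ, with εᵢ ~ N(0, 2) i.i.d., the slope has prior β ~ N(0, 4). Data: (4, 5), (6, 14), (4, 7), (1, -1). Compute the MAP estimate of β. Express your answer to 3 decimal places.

log p(β | y) = −Σ(yᵢ − βxᵢ)²/(2·2) − β²/(2·4) + const.
Setting the derivative to zero: Σxᵢ(yᵢ − βxᵢ)/2 − β/4 = 0, so β = Σxᵢyᵢ / (Σxᵢ² + σ²/τ²).
Σxᵢyᵢ = 4·5 + 6·14 + 4·7 + 1·(-1) = 131; Σxᵢ² = 69; σ²/τ² = 0.5.
β̂_MAP = 131 / (69 + 0.5) = 131/69.5 ≈ 1.885.

β̂_MAP = 1.885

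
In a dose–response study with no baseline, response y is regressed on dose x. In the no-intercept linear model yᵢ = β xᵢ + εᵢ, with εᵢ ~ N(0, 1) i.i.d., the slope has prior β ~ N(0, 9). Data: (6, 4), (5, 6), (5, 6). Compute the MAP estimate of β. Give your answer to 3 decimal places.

log p(β | y) = −Σ(yᵢ − βxᵢ)²/(2·1) − β²/(2·9) + const.
Setting the derivative to zero: Σxᵢ(yᵢ − βxᵢ)/1 − β/9 = 0, so β = Σxᵢyᵢ / (Σxᵢ² + σ²/τ²).
Σxᵢyᵢ = 6·4 + 5·6 + 5·6 = 84; Σxᵢ² = 86; σ²/τ² = 1/9.
β̂_MAP = 84 / (86 + 1/9) = 84/(775/9) = 756/775 ≈ 0.975.

β̂_MAP = 0.975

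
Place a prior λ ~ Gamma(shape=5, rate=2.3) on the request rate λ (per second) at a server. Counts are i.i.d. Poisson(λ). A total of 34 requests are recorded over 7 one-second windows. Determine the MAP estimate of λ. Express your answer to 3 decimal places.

Σxᵢ = 34, n = 7.
Posterior ∝ λ^4e^(−2.3λ) · λ^34e^(−7λ) = λ^38e^(−9.3λ), i.e. Gamma(shape=39, rate=9.3).
The mode of a Gamma(a, b) with a ≥ 1 (shape–rate) is (a−1)/b = 38/9.3 ≈ 4.086.

λ̂_MAP = 4.086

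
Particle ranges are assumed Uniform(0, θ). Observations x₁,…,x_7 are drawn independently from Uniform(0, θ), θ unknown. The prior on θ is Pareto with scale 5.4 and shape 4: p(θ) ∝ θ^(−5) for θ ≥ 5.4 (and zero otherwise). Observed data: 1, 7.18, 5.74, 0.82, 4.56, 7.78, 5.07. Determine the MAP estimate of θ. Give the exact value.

θ̂_MAP = 7.78

The Uniform(0, θ) likelihood is θ^(−n) for θ ≥ max(xᵢ), zero otherwise. Here max(xᵢ) = 7.78.
Posterior ∝ θ^(−5) · θ^(−7) = θ^(−12) on θ ≥ max(5.4, 7.78) = 7.78.
This density is strictly decreasing in θ, so the posterior mode lies at the lower boundary of the support.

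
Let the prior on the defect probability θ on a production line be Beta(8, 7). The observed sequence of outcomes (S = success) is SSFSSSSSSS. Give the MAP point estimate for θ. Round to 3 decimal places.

θ̂_MAP = 0.696

Prior: Beta(8, 7).
Data: 9 successes in 10 trials (from the sequence). The binomial likelihood contributes θ^9(1−θ)^1, so the posterior is Beta(8+9, 7+1) = Beta(17, 8).
For Beta(a, b) with a, b > 1 the mode is (a−1)/(a+b−2) = 16/23 ≈ 0.696.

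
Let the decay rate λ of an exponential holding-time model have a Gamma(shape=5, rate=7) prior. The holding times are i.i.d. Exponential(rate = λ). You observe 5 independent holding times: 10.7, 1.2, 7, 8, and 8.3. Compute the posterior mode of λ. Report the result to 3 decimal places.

λ̂_MAP = 0.213

The Exponential(rate=λ) likelihood is ∝ λ^n e^(−λΣtᵢ). Here n = 5 and Σtᵢ = 10.7 + 1.2 + 7 + 8 + 8.3 = 35.2.
Posterior ∝ λ^4e^(−7λ) · λ^5e^(−35.2λ) = λ^9e^(−42.2λ), i.e. Gamma(10, 42.2).
Mode = (a−1)/b = 9/42.2 ≈ 0.213.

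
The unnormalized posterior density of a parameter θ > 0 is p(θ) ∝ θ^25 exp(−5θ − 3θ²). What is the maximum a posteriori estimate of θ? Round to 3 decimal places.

θ̂_MAP = 1.667

ℓ'(θ) = 25/θ − 5 − 6θ. Setting this to zero and multiplying by θ: 6θ² + 5θ − 25 = 0.
θ = (−5 + √(5² + 4·6·25)) / (2·6) = (−5 + √625) / 12 = (−5 + 25)/12 = 5/3.
ℓ''(θ) = −25/θ² − 6 < 0, confirming a maximum.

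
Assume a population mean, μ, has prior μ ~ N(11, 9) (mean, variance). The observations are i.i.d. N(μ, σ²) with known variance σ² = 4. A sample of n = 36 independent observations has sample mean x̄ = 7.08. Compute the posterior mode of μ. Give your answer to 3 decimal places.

n = 36, x̄ = 7.08.
For a Normal prior and Normal likelihood with known variance, the posterior is Normal; its mode equals its mean, the precision-weighted average.
Prior precision 1/σ₀² = 1/9; data precision n/σ² = 36/4 = 9.
μ̂ = ((1/9)·11 + 9·7.08) / (1/9 + 9) = (14612/225)/(82/9) = 7306/1025 ≈ 7.128.

μ̂_MAP = 7.128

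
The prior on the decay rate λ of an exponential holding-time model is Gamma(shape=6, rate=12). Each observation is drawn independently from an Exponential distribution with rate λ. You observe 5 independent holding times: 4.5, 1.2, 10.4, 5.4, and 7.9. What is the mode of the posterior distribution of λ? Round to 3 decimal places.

The Exponential(rate=λ) likelihood is ∝ λ^n e^(−λΣtᵢ). Here n = 5 and Σtᵢ = 4.5 + 1.2 + 10.4 + 5.4 + 7.9 = 29.4.
Posterior ∝ λ^5e^(−12λ) · λ^5e^(−29.4λ) = λ^10e^(−41.4λ), i.e. Gamma(11, 41.4).
Mode = (a−1)/b = 10/41.4 ≈ 0.242.

λ̂_MAP = 0.242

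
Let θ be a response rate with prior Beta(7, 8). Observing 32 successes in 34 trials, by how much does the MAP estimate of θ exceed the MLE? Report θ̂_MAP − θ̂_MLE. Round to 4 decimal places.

MAP − MLE = -0.1327

Posterior is Beta(39, 10); MAP = (39−1)/(49−2) = 38/47 ≈ 0.80851.
MLE ignores the prior: θ̂_MLE = k/n = 32/34 ≈ 0.94118.
Difference = 38/47 − 32/34 = -106/799 ≈ -0.1327.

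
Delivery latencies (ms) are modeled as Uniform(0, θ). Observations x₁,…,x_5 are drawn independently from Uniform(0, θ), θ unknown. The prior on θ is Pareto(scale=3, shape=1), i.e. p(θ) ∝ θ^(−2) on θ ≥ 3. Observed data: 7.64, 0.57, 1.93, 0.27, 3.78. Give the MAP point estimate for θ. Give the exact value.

The Uniform(0, θ) likelihood is θ^(−n) for θ ≥ max(xᵢ), zero otherwise. Here max(xᵢ) = 7.64.
Posterior ∝ θ^(−2) · θ^(−5) = θ^(−7) on θ ≥ max(3, 7.64) = 7.64.
This density is strictly decreasing in θ, so the posterior mode lies at the lower boundary of the support.

θ̂_MAP = 7.64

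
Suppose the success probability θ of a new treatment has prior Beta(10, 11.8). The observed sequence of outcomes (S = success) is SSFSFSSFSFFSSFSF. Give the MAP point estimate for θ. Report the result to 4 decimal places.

Prior: Beta(10, 11.8).
Data: 9 successes in 16 trials (from the sequence). The binomial likelihood contributes θ^9(1−θ)^7, so the posterior is Beta(10+9, 11.8+7) = Beta(19, 18.8).
For Beta(a, b) with a, b > 1 the mode is (a−1)/(a+b−2) = 18/35.8 ≈ 0.5028.

θ̂_MAP = 0.5028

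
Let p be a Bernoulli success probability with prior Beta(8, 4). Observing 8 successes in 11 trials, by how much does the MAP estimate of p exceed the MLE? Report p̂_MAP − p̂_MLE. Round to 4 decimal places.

MAP − MLE = -0.0130

Posterior is Beta(16, 7); MAP = (16−1)/(23−2) = 15/21 ≈ 0.71429.
MLE ignores the prior: p̂_MLE = k/n = 8/11 ≈ 0.72727.
Difference = 15/21 − 8/11 = -1/77 ≈ -0.0130.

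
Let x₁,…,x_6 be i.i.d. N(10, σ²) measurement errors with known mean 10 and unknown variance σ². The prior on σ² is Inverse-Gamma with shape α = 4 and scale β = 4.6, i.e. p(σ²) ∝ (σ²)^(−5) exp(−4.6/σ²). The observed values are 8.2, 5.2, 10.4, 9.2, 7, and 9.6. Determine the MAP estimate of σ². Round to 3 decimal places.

Sum of squared deviations about the known mean: SS = (8.2−10)² + (5.2−10)² + (10.4−10)² + (9.2−10)² + (7−10)² + (9.6−10)² = 36.24.
The Normal likelihood contributes (σ²)^(−n/2) exp(−SS/(2σ²)), so the posterior is Inverse-Gamma(α + n/2, β + SS/2) = Inverse-Gamma(7, 22.72).
The mode of Inverse-Gamma(a, b) is b/(a+1) = 22.72/8 ≈ 2.840.

σ̂²_MAP = 2.840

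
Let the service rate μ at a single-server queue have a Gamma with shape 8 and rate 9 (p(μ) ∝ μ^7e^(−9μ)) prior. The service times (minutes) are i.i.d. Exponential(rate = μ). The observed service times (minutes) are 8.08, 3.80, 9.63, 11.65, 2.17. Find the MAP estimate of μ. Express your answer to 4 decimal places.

The Exponential(rate=μ) likelihood is ∝ μ^n e^(−μΣtᵢ). Here n = 5 and Σtᵢ = 8.08 + 3.80 + 9.63 + 11.65 + 2.17 = 35.33.
Posterior ∝ μ^7e^(−9μ) · μ^5e^(−35.33μ) = μ^12e^(−44.33μ), i.e. Gamma(13, 44.33).
Mode = (a−1)/b = 12/44.33 ≈ 0.2707.

μ̂_MAP = 0.2707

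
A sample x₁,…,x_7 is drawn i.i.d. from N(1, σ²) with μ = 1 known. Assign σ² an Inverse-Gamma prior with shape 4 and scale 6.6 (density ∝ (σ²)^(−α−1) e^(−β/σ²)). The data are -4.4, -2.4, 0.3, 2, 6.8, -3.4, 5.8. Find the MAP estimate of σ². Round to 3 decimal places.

σ̂²_MAP = 7.732

Sum of squared deviations about the known mean: SS = (-4.4−1)² + (-2.4−1)² + (0.3−1)² + (2−1)² + (6.8−1)² + (-3.4−1)² + (5.8−1)² = 118.25.
The Normal likelihood contributes (σ²)^(−n/2) exp(−SS/(2σ²)), so the posterior is Inverse-Gamma(α + n/2, β + SS/2) = Inverse-Gamma(7.5, 65.725).
The mode of Inverse-Gamma(a, b) is b/(a+1) = 65.725/8.5 ≈ 7.732.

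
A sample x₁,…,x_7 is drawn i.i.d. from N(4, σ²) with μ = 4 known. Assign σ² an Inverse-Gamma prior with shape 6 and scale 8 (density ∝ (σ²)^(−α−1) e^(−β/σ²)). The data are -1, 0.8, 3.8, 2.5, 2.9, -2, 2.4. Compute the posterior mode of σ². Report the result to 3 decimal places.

Sum of squared deviations about the known mean: SS = (-1−4)² + (0.8−4)² + (3.8−4)² + (2.5−4)² + (2.9−4)² + (-2−4)² + (2.4−4)² = 77.3.
The Normal likelihood contributes (σ²)^(−n/2) exp(−SS/(2σ²)), so the posterior is Inverse-Gamma(α + n/2, β + SS/2) = Inverse-Gamma(9.5, 46.65).
The mode of Inverse-Gamma(a, b) is b/(a+1) = 46.65/10.5 ≈ 4.443.

σ̂²_MAP = 4.443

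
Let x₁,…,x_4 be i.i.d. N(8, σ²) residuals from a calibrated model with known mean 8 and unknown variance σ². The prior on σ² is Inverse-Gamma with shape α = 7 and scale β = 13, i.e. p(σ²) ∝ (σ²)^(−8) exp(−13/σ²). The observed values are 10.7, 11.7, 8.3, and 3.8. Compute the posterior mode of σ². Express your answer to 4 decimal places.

Sum of squared deviations about the known mean: SS = (10.7−8)² + (11.7−8)² + (8.3−8)² + (3.8−8)² = 38.71.
The Normal likelihood contributes (σ²)^(−n/2) exp(−SS/(2σ²)), so the posterior is Inverse-Gamma(α + n/2, β + SS/2) = Inverse-Gamma(9, 32.355).
The mode of Inverse-Gamma(a, b) is b/(a+1) = 32.355/10 ≈ 3.2355.

σ̂²_MAP = 3.2355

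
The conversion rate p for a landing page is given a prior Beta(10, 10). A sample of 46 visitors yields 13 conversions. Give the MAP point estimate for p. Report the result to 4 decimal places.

Prior: Beta(10, 10).
Data: 13 successes in 46 trials. The binomial likelihood contributes p^13(1−p)^33, so the posterior is Beta(10+13, 10+33) = Beta(23, 43).
For Beta(a, b) with a, b > 1 the mode is (a−1)/(a+b−2) = 22/64 ≈ 0.3438.

p̂_MAP = 0.3438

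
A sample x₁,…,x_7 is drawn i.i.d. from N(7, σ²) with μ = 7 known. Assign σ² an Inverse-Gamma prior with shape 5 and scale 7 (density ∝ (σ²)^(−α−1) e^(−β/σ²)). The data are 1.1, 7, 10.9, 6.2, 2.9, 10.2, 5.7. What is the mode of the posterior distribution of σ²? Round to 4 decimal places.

σ̂²_MAP = 4.9158

Sum of squared deviations about the known mean: SS = (1.1−7)² + (7−7)² + (10.9−7)² + (6.2−7)² + (2.9−7)² + (10.2−7)² + (5.7−7)² = 79.4.
The Normal likelihood contributes (σ²)^(−n/2) exp(−SS/(2σ²)), so the posterior is Inverse-Gamma(α + n/2, β + SS/2) = Inverse-Gamma(8.5, 46.7).
The mode of Inverse-Gamma(a, b) is b/(a+1) = 46.7/9.5 ≈ 4.9158.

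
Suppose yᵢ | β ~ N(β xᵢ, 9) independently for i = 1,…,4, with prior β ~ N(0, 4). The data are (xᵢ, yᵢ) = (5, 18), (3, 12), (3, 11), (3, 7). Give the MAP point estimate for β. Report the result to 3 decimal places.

log p(β | y) = −Σ(yᵢ − βxᵢ)²/(2·9) − β²/(2·4) + const.
Setting the derivative to zero: Σxᵢ(yᵢ − βxᵢ)/9 − β/4 = 0, so β = Σxᵢyᵢ / (Σxᵢ² + σ²/τ²).
Σxᵢyᵢ = 5·18 + 3·12 + 3·11 + 3·7 = 180; Σxᵢ² = 52; σ²/τ² = 2.25.
β̂_MAP = 180 / (52 + 2.25) = 180/54.25 ≈ 3.318.

β̂_MAP = 3.318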